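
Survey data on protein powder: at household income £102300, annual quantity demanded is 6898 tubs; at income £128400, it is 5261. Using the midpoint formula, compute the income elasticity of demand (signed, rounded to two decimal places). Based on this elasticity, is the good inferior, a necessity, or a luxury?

%ΔQ = (5261 − 6898)/[( 6898 + 5261)/2] = -1637/6079.5 = -0.269265…
%ΔIncome = (128400 − 102300)/[( 102300 + 128400)/2] = 26100/115350 = 0.226267…
E_income = (-1637/6079.5) / (26100/115350) = -1.1900…
E_income < 0 ⇒ inferior good.

-1.19; inferior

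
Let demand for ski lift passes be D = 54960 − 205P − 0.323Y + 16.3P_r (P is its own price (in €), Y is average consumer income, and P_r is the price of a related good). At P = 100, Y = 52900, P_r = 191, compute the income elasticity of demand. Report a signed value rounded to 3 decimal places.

-0.834

At the given values, D = 54960 − 205(100) − 0.323(52900) + 16.3(191) = 20486.6.
∂D/∂Y = -0.323.
E = (-0.323) × (52900/20486.6) = -0.83404…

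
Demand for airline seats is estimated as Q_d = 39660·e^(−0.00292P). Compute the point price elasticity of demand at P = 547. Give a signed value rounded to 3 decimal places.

dQ_d/dP = −0.00292·Q_d = -23.4457. At P = 547, Q_d = 8029.35.
Ed = (dQ_d/dP)·(P/Q_d) = (-23.4457) × (547/8029.35) = -1.59724

-1.597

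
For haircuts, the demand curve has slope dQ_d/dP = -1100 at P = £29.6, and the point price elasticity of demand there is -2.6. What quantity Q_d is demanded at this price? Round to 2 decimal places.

Ed = (dQ_d/dP)·(P/Q_d) ⇒ Q_d = (dQ_d/dP)·P/Ed = (-1100)·29.6/(-2.6) = 12523.0769…

12523.08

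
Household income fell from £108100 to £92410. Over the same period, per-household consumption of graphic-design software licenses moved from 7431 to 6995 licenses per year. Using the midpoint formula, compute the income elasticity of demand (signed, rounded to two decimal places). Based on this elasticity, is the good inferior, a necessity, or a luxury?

0.39; necessity

%ΔQ = (6995 − 7431)/[( 7431 + 6995)/2] = -436/7213 = -0.060446…
%ΔIncome = (92410 − 108100)/[( 108100 + 92410)/2] = -15690/100255 = -0.156500…
E_income = (-436/7213) / (-15690/100255) = 0.3862…
0 < E_income < 1 ⇒ normal good, necessity.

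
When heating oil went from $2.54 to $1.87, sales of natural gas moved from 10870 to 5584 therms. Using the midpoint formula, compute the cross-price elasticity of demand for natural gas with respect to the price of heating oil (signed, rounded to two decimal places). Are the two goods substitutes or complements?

%ΔQ_{natural gas} = (5584 − 10870)/avg = -5286/8227 = -0.642518…
%ΔP_{heating oil} = (1.87 − 2.54)/avg = -0.67/2.205 = -0.303854…
E_cross = (-5286/8227) / (-0.67/2.205) = 2.1145…
E_cross > 0 ⇒ the goods are substitutes.

2.11; substitutes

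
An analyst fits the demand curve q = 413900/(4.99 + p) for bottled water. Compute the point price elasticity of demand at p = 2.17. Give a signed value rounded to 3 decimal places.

dq/dp = −413900/(4.99 + p)² = -8073.64. At p = 2.17, q = 57807.3.
Ed = (dq/dp)·(p/q) = (-8073.64) × (2.17/57807.3) = -0.30307…

-0.303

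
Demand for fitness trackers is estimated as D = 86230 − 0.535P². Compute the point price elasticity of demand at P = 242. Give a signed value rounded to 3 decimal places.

dD/dP = −2·0.535·P = -258.94. At P = 242, D = 54898.26.
Ed = (dD/dP)·(P/D) = (-258.94) × (242/54898.26) = -1.14144…

-1.141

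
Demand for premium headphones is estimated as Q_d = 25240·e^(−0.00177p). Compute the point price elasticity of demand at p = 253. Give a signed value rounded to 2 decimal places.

-0.45

dQ_d/dp = −0.00177·Q_d = -28.5484. At p = 253, Q_d = 16129.
Ed = (dQ_d/dp)·(p/Q_d) = (-28.5484) × (253/16129) = -0.4478…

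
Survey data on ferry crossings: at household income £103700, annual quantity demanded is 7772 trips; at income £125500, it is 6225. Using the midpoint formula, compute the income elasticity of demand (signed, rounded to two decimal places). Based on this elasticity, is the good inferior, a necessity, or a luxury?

%ΔQ = (6225 − 7772)/[( 7772 + 6225)/2] = -1547/6998.5 = -0.221047…
%ΔIncome = (125500 − 103700)/[( 103700 + 125500)/2] = 21800/114600 = 0.190226…
E_income = (-1547/6998.5) / (21800/114600) = -1.1620…
E_income < 0 ⇒ inferior good.

-1.16; inferior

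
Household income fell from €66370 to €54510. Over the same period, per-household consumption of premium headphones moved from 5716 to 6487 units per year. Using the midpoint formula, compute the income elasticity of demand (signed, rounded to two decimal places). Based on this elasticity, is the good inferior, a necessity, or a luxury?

%ΔQ = (6487 − 5716)/[( 5716 + 6487)/2] = 771/6101.5 = 0.126362…
%ΔIncome = (54510 − 66370)/[( 66370 + 54510)/2] = -11860/60440 = -0.196227…
E_income = (771/6101.5) / (-11860/60440) = -0.6439…
E_income < 0 ⇒ inferior good.

-0.64; inferior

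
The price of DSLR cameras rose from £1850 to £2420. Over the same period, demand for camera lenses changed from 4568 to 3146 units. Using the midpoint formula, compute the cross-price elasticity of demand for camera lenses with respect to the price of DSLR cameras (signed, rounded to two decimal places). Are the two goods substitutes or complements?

%ΔQ_{camera lenses} = (3146 − 4568)/avg = -1422/3857 = -0.368680…
%ΔP_{DSLR cameras} = (2420 − 1850)/avg = 570/2135 = 0.266978…
E_cross = (-1422/3857) / (570/2135) = -1.3809…
E_cross < 0 ⇒ the goods are complements.

-1.38; complements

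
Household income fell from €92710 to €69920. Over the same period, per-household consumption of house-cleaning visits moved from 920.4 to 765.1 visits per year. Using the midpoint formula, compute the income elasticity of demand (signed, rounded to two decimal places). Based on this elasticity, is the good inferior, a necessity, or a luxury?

%ΔQ = (765.1 − 920.4)/[( 920.4 + 765.1)/2] = -155.3/842.75 = -0.184277…
%ΔIncome = (69920 − 92710)/[( 92710 + 69920)/2] = -22790/81315 = -0.280268…
E_income = (-155.3/842.75) / (-22790/81315) = 0.6575…
0 < E_income < 1 ⇒ normal good, necessity.

0.66; necessity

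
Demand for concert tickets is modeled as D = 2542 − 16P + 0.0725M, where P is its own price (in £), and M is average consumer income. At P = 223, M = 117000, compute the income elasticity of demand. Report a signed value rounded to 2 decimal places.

At the given values, D = 2542 − 16(223) + 0.0725(117000) = 7456.5.
∂D/∂M = 0.0725.
E = (0.0725) × (117000/7456.5) = 1.1375…

1.14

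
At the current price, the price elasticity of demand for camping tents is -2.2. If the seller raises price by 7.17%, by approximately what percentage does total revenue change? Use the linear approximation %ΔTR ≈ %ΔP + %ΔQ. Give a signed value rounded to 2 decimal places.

%ΔQ ≈ Ed × %ΔP = (-2.2) × (+7.17%) = -15.7740%
%ΔTR ≈ %ΔP + %ΔQ = (+7.17%) + (-15.7740%) = -8.6040%

-8.60%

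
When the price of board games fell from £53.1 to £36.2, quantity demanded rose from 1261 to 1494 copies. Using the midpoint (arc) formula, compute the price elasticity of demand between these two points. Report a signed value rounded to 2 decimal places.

%ΔQ = (1494 − 1261) / [(1261 + 1494)/2] = 233/1377.5 = 0.169147…
%ΔP = (36.2 − 53.1) / [(53.1 + 36.2)/2] = -16.9/44.65 = -0.378499…
Arc Ed = %ΔQ / %ΔP = (233/1377.5) / (-16.9/44.65) = -0.4468…

-0.45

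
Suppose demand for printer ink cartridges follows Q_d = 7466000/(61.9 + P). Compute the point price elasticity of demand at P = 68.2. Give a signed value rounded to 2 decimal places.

-0.52

dQ_d/dP = −7466000/(61.9 + P)² = -441.096. At P = 68.2, Q_d = 57386.6.
Ed = (dQ_d/dP)·(P/Q_d) = (-441.096) × (68.2/57386.6) = -0.5242…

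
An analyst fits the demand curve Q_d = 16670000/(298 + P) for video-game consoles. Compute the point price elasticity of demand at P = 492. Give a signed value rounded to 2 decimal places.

dQ_d/dP = −16670000/(298 + P)² = -26.7105. At P = 492, Q_d = 21101.3.
Ed = (dQ_d/dP)·(P/Q_d) = (-26.7105) × (492/21101.3) = -0.6227…

-0.62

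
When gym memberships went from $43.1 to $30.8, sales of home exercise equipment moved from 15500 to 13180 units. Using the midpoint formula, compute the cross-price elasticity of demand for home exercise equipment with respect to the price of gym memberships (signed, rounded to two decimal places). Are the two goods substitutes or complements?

0.49; substitutes

%ΔQ_{home exercise equipment} = (13180 − 15500)/avg = -2320/14340 = -0.161785…
%ΔP_{gym memberships} = (30.8 − 43.1)/avg = -12.3/36.95 = -0.332882…
E_cross = (-2320/14340) / (-12.3/36.95) = 0.4860…
E_cross > 0 ⇒ the goods are substitutes.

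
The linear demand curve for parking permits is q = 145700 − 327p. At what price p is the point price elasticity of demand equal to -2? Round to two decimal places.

Ed = −327p/(145700 − 327p). Set this equal to -2:
327p = 2·(145700 − 327p) ⇒ 327p(1 + 2) = 2·145700
p = 2·145700 / (327·3) = 297.0438…

297.04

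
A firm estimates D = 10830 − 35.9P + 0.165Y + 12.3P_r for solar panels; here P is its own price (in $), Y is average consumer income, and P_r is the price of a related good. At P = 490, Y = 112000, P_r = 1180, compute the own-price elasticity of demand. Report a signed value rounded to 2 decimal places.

At the given values, D = 10830 − 35.9(490) + 0.165(112000) + 12.3(1180) = 26233.
∂D/∂P = −35.9.
E = (-35.9) × (490/26233) = -0.6705…

-0.67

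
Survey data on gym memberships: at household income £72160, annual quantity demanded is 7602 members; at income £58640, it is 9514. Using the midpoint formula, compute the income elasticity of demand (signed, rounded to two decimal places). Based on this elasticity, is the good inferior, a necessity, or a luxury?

-1.08; inferior

%ΔQ = (9514 − 7602)/[( 7602 + 9514)/2] = 1912/8558 = 0.223416…
%ΔIncome = (58640 − 72160)/[( 72160 + 58640)/2] = -13520/65400 = -0.206727…
E_income = (1912/8558) / (-13520/65400) = -1.0807…
E_income < 0 ⇒ inferior good.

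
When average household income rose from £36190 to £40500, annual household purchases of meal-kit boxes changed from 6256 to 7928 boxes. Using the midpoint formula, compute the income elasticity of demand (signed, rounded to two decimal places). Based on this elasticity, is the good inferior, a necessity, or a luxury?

%ΔQ = (7928 − 6256)/[( 6256 + 7928)/2] = 1672/7092 = 0.235758…
%ΔIncome = (40500 − 36190)/[( 36190 + 40500)/2] = 4310/38345 = 0.112400…
E_income = (1672/7092) / (4310/38345) = 2.0974…
E_income > 1 ⇒ normal good, luxury.

2.10; luxury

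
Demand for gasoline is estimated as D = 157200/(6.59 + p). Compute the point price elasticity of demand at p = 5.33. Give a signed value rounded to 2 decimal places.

dD/dp = −157200/(6.59 + p)² = -1106.37. At p = 5.33, D = 13187.9.
Ed = (dD/dp)·(p/D) = (-1106.37) × (5.33/13187.9) = -0.4471…

-0.45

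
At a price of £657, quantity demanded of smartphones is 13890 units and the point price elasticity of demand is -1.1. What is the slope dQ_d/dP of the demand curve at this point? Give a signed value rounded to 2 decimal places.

-23.26

Ed = (dQ_d/dP)·(P/Q_d) ⇒ dQ_d/dP = Ed·Q_d/P = (-1.1)·13890/657 = -23.2557…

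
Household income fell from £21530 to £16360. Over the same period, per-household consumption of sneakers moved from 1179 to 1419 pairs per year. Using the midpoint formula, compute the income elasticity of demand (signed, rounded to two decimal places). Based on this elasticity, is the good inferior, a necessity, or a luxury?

-0.68; inferior

%ΔQ = (1419 − 1179)/[( 1179 + 1419)/2] = 240/1299 = 0.184757…
%ΔIncome = (16360 − 21530)/[( 21530 + 16360)/2] = -5170/18945 = -0.272895…
E_income = (240/1299) / (-5170/18945) = -0.6770…
E_income < 0 ⇒ inferior good.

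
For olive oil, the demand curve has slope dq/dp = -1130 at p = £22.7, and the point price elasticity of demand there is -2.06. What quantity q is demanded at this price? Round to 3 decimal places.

12451.942

Ed = (dq/dp)·(p/q) ⇒ q = (dq/dp)·p/Ed = (-1130)·22.7/(-2.06) = 12451.94174…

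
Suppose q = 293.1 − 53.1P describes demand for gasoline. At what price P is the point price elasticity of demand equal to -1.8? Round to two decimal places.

Ed = −53.1P/(293.1 − 53.1P). Set this equal to -1.8:
53.1P = 1.8·(293.1 − 53.1P) ⇒ 53.1P(1 + 1.8) = 1.8·293.1
P = 1.8·293.1 / (53.1·2.8) = 3.5484…

3.55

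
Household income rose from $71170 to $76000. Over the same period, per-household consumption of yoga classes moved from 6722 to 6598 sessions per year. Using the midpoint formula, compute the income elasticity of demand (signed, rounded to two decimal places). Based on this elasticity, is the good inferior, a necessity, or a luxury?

-0.28; inferior

%ΔQ = (6598 − 6722)/[( 6722 + 6598)/2] = -124/6660 = -0.018618…
%ΔIncome = (76000 − 71170)/[( 71170 + 76000)/2] = 4830/73585 = 0.065638…
E_income = (-124/6660) / (4830/73585) = -0.2836…
E_income < 0 ⇒ inferior good.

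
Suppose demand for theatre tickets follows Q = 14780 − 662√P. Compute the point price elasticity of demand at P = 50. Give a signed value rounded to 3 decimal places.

dQ/dP = −662/(2√P) = -46.8105. At P = 50, Q = 10099.
Ed = (dQ/dP)·(P/Q) = (-46.8105) × (50/10099) = -0.23175…

-0.232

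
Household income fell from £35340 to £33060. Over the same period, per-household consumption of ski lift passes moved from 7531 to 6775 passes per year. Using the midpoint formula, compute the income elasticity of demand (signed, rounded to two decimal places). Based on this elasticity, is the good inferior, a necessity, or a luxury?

%ΔQ = (6775 − 7531)/[( 7531 + 6775)/2] = -756/7153 = -0.105689…
%ΔIncome = (33060 − 35340)/[( 35340 + 33060)/2] = -2280/34200 = -0.066666…
E_income = (-756/7153) / (-2280/34200) = 1.5853…
E_income > 1 ⇒ normal good, luxury.

1.59; luxury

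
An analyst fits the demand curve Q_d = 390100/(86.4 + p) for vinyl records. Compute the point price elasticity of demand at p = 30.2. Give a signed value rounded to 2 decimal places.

dQ_d/dp = −390100/(86.4 + p)² = -28.6932. At p = 30.2, Q_d = 3345.63.
Ed = (dQ_d/dp)·(p/Q_d) = (-28.6932) × (30.2/3345.63) = -0.2590…

-0.26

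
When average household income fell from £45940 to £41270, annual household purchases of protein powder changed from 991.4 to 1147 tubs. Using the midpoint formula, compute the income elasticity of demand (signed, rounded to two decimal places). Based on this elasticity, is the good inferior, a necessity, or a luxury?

%ΔQ = (1147 − 991.4)/[( 991.4 + 1147)/2] = 155.6/1069.2 = 0.145529…
%ΔIncome = (41270 − 45940)/[( 45940 + 41270)/2] = -4670/43605 = -0.107097…
E_income = (155.6/1069.2) / (-4670/43605) = -1.3588…
E_income < 0 ⇒ inferior good.

-1.36; inferior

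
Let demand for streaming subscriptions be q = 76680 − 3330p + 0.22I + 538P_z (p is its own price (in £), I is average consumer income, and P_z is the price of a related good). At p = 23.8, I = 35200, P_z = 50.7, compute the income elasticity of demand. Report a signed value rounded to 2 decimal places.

0.24

At the given values, q = 76680 − 3330(23.8) + 0.22(35200) + 538(50.7) = 32446.6.
∂q/∂I = 0.22.
E = (0.22) × (35200/32446.6) = 0.2386…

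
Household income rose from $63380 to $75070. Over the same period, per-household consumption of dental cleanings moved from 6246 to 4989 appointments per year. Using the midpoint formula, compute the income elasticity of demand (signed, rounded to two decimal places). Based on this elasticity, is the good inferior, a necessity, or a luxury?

%ΔQ = (4989 − 6246)/[( 6246 + 4989)/2] = -1257/5617.5 = -0.223765…
%ΔIncome = (75070 − 63380)/[( 63380 + 75070)/2] = 11690/69225 = 0.168869…
E_income = (-1257/5617.5) / (11690/69225) = -1.3250…
E_income < 0 ⇒ inferior good.

-1.33; inferior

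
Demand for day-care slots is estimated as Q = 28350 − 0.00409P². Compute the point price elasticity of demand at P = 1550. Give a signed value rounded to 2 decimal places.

dQ/dP = −2·0.00409·P = -12.679. At P = 1550, Q = 18523.775.
Ed = (dQ/dP)·(P/Q) = (-12.679) × (1550/18523.775) = -1.0609…

-1.06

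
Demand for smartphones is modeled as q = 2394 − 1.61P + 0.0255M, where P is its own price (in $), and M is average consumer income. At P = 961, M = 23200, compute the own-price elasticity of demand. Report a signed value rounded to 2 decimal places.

At the given values, q = 2394 − 1.61(961) + 0.0255(23200) = 1438.39.
∂q/∂P = −1.61.
E = (-1.61) × (961/1438.39) = -1.0756…

-1.08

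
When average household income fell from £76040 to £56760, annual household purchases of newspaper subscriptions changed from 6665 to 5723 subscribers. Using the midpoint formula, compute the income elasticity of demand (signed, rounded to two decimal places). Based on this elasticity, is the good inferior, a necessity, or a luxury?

%ΔQ = (5723 − 6665)/[( 6665 + 5723)/2] = -942/6194 = -0.152082…
%ΔIncome = (56760 − 76040)/[( 76040 + 56760)/2] = -19280/66400 = -0.290361…
E_income = (-942/6194) / (-19280/66400) = 0.5237…
0 < E_income < 1 ⇒ normal good, necessity.

0.52; necessity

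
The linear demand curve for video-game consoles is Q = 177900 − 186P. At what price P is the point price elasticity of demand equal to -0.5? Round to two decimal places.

318.82

Ed = −186P/(177900 − 186P). Set this equal to -0.5:
186P = 0.5·(177900 − 186P) ⇒ 186P(1 + 0.5) = 0.5·177900
P = 0.5·177900 / (186·1.5) = 318.8172…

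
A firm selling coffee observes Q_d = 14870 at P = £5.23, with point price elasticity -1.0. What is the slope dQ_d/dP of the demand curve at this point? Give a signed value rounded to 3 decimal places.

Ed = (dQ_d/dP)·(P/Q_d) ⇒ dQ_d/dP = Ed·Q_d/P = (-1.0)·14870/5.23 = -2843.21223…

-2843.212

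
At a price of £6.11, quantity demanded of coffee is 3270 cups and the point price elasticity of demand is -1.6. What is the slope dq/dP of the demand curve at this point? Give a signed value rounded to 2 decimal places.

Ed = (dq/dP)·(P/q) ⇒ dq/dP = Ed·q/P = (-1.6)·3270/6.11 = -856.3011…

-856.30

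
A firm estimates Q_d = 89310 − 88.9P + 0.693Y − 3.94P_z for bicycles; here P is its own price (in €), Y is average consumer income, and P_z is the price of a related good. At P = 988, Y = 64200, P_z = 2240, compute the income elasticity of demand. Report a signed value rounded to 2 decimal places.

At the given values, Q_d = 89310 − 88.9(988) + 0.693(64200) − 3.94(2240) = 37141.8.
∂Q_d/∂Y = 0.693.
E = (0.693) × (64200/37141.8) = 1.1978…

1.20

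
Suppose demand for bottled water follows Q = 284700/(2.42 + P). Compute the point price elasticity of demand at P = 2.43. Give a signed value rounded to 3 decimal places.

dQ/dP = −284700/(2.42 + P)² = -12103.3. At P = 2.43, Q = 58701.
Ed = (dQ/dP)·(P/Q) = (-12103.3) × (2.43/58701) = -0.50103…

-0.501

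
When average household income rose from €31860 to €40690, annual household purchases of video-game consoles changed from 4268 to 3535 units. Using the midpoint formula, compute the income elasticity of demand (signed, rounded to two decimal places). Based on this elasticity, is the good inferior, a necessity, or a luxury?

%ΔQ = (3535 − 4268)/[( 4268 + 3535)/2] = -733/3901.5 = -0.187876…
%ΔIncome = (40690 − 31860)/[( 31860 + 40690)/2] = 8830/36275 = 0.243418…
E_income = (-733/3901.5) / (8830/36275) = -0.7718…
E_income < 0 ⇒ inferior good.

-0.77; inferior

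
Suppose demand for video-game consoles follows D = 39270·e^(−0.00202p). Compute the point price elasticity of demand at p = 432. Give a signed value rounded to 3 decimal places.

dD/dp = −0.00202·D = -33.1459. At p = 432, D = 16408.9.
Ed = (dD/dp)·(p/D) = (-33.1459) × (432/16408.9) = -0.87264

-0.873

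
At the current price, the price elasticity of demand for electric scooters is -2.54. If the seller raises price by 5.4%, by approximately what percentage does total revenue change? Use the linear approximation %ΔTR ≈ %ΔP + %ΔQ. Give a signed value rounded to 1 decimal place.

%ΔQ ≈ Ed × %ΔP = (-2.54) × (+5.4%) = -13.7160%
%ΔTR ≈ %ΔP + %ΔQ = (+5.4%) + (-13.7160%) = -8.3160%

-8.3%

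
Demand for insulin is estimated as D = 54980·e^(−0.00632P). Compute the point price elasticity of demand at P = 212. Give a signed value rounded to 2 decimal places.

-1.34

dD/dP = −0.00632·D = -90.999. At P = 212, D = 14398.6.
Ed = (dD/dP)·(P/D) = (-90.999) × (212/14398.6) = -1.3398…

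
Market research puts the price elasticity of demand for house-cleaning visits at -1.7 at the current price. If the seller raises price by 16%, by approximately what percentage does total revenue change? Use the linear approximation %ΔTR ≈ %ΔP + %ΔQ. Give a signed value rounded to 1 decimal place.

-11.2%

%ΔQ ≈ Ed × %ΔP = (-1.7) × (+16%) = -27.2000%
%ΔTR ≈ %ΔP + %ΔQ = (+16%) + (-27.2000%) = -11.2000%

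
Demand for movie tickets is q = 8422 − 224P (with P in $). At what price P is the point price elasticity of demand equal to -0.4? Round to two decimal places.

Ed = −224P/(8422 − 224P). Set this equal to -0.4:
224P = 0.4·(8422 − 224P) ⇒ 224P(1 + 0.4) = 0.4·8422
P = 0.4·8422 / (224·1.4) = 10.7423…

10.74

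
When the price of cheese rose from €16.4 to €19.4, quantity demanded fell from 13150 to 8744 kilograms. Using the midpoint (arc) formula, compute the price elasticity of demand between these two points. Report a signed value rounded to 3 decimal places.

%ΔQ = (8744 − 13150) / [(13150 + 8744)/2] = -4406/10947 = -0.402484…
%ΔP = (19.4 − 16.4) / [(16.4 + 19.4)/2] = 3/17.9 = 0.167597…
Arc Ed = %ΔQ / %ΔP = (-4406/10947) / (3/17.9) = -2.40149…

-2.401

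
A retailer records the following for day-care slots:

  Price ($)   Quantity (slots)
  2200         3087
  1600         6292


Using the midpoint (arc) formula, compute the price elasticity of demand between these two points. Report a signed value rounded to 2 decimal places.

-2.16

%ΔQ = (6292 − 3087) / [(3087 + 6292)/2] = 3205/4689.5 = 0.683441…
%ΔP = (1600 − 2200) / [(2200 + 1600)/2] = -600/1900 = -0.315789…
Arc Ed = %ΔQ / %ΔP = (3205/4689.5) / (-600/1900) = -2.1642…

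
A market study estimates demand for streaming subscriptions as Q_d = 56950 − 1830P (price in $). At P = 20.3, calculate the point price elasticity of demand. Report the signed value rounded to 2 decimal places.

-1.88

dQ_d/dP = −1830. At P = 20.3, Q_d = 56950 − 1830(20.3) = 19801.
Ed = (dQ_d/dP)·(P/Q_d) = −1830 × (20.3/19801) = -1.8761…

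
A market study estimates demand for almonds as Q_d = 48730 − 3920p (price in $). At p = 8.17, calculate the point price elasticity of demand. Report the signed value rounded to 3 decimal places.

dQ_d/dp = −3920. At p = 8.17, Q_d = 48730 − 3920(8.17) = 16703.6.
Ed = (dQ_d/dp)·(p/Q_d) = −3920 × (8.17/16703.6) = -1.91733…

-1.917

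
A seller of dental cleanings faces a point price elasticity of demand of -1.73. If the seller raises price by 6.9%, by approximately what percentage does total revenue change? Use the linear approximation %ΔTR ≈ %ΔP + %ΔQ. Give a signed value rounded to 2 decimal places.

%ΔQ ≈ Ed × %ΔP = (-1.73) × (+6.9%) = -11.9370%
%ΔTR ≈ %ΔP + %ΔQ = (+6.9%) + (-11.9370%) = -5.0370%

-5.04%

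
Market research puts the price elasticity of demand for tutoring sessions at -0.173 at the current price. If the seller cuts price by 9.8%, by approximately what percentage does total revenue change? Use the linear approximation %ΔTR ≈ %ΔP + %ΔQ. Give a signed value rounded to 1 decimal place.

-8.1%

%ΔQ ≈ Ed × %ΔP = (-0.173) × (-9.8%) = +1.6954%
%ΔTR ≈ %ΔP + %ΔQ = (-9.8%) + (+1.6954%) = -8.1046%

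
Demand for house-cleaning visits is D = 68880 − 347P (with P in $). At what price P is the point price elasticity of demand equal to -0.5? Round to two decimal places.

Ed = −347P/(68880 − 347P). Set this equal to -0.5:
347P = 0.5·(68880 − 347P) ⇒ 347P(1 + 0.5) = 0.5·68880
P = 0.5·68880 / (347·1.5) = 66.1671…

66.17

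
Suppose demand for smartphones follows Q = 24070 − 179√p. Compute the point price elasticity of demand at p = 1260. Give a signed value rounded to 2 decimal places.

-0.18

dQ/dp = −179/(2√p) = -2.52138. At p = 1260, Q = 17716.1.
Ed = (dQ/dp)·(p/Q) = (-2.52138) × (1260/17716.1) = -0.1793…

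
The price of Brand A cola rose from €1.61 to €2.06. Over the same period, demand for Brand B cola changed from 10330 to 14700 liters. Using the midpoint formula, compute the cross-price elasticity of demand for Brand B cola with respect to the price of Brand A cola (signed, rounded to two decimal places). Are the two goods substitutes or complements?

%ΔQ_{Brand B cola} = (14700 − 10330)/avg = 4370/12515 = 0.349180…
%ΔP_{Brand A cola} = (2.06 − 1.61)/avg = 0.45/1.835 = 0.245231…
E_cross = (4370/12515) / (0.45/1.835) = 1.4238…
E_cross > 0 ⇒ the goods are substitutes.

1.42; substitutes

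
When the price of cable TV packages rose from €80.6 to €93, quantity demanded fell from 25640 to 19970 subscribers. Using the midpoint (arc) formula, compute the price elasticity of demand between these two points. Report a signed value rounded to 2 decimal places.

-1.74

%ΔQ = (19970 − 25640) / [(25640 + 19970)/2] = -5670/22805 = -0.248629…
%ΔP = (93 − 80.6) / [(80.6 + 93)/2] = 12.4/86.8 = 0.142857…
Arc Ed = %ΔQ / %ΔP = (-5670/22805) / (12.4/86.8) = -1.7404…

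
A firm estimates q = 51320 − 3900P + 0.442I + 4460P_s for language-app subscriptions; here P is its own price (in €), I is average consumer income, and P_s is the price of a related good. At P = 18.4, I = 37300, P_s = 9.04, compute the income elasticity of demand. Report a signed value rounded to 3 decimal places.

At the given values, q = 51320 − 3900(18.4) + 0.442(37300) + 4460(9.04) = 36365.
∂q/∂I = 0.442.
E = (0.442) × (37300/36365) = 0.45336…

0.453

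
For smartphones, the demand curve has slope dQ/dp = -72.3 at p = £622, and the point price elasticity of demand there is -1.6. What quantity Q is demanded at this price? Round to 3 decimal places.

Ed = (dQ/dp)·(p/Q) ⇒ Q = (dQ/dp)·p/Ed = (-72.3)·622/(-1.6) = 28106.625

28106.625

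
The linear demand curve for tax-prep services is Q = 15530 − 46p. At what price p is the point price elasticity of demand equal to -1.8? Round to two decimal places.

217.03

Ed = −46p/(15530 − 46p). Set this equal to -1.8:
46p = 1.8·(15530 − 46p) ⇒ 46p(1 + 1.8) = 1.8·15530
p = 1.8·15530 / (46·2.8) = 217.0341…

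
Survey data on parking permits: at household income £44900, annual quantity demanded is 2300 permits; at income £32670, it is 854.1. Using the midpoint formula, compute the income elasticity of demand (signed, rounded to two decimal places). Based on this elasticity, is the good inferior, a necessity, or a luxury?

%ΔQ = (854.1 − 2300)/[( 2300 + 854.1)/2] = -1445.9/1577.05 = -0.916838…
%ΔIncome = (32670 − 44900)/[( 44900 + 32670)/2] = -12230/38785 = -0.315328…
E_income = (-1445.9/1577.05) / (-12230/38785) = 2.9075…
E_income > 1 ⇒ normal good, luxury.

2.91; luxury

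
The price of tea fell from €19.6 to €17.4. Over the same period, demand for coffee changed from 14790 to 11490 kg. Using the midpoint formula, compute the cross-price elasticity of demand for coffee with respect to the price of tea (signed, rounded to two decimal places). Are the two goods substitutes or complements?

%ΔQ_{coffee} = (11490 − 14790)/avg = -3300/13140 = -0.251141…
%ΔP_{tea} = (17.4 − 19.6)/avg = -2.2/18.5 = -0.118918…
E_cross = (-3300/13140) / (-2.2/18.5) = 2.1118…
E_cross > 0 ⇒ the goods are substitutes.

2.11; substitutes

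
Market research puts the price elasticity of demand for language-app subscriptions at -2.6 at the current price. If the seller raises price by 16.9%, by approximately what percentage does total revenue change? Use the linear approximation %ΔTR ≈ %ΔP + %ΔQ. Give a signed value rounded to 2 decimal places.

-27.04%

%ΔQ ≈ Ed × %ΔP = (-2.6) × (+16.9%) = -43.9400%
%ΔTR ≈ %ΔP + %ΔQ = (+16.9%) + (-43.9400%) = -27.0400%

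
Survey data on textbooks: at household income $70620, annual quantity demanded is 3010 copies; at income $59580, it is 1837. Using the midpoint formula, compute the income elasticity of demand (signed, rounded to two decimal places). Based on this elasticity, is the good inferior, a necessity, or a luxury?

%ΔQ = (1837 − 3010)/[( 3010 + 1837)/2] = -1173/2423.5 = -0.484010…
%ΔIncome = (59580 − 70620)/[( 70620 + 59580)/2] = -11040/65100 = -0.169585…
E_income = (-1173/2423.5) / (-11040/65100) = 2.8540…
E_income > 1 ⇒ normal good, luxury.

2.85; luxury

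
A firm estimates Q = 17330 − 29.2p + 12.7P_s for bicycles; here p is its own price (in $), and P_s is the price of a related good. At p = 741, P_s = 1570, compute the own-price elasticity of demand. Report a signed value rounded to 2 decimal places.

-1.38

At the given values, Q = 17330 − 29.2(741) + 12.7(1570) = 15631.8.
∂Q/∂p = −29.2.
E = (-29.2) × (741/15631.8) = -1.3841…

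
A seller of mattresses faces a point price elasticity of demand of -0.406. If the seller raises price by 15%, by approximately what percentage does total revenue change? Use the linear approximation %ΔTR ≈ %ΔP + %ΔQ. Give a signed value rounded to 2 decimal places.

+8.91%

%ΔQ ≈ Ed × %ΔP = (-0.406) × (+15%) = -6.0900%
%ΔTR ≈ %ΔP + %ΔQ = (+15%) + (-6.0900%) = +8.9100%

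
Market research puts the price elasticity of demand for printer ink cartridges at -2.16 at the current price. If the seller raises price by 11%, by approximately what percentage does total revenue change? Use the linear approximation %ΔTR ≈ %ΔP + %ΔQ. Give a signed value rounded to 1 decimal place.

%ΔQ ≈ Ed × %ΔP = (-2.16) × (+11%) = -23.7600%
%ΔTR ≈ %ΔP + %ΔQ = (+11%) + (-23.7600%) = -12.7600%

-12.8%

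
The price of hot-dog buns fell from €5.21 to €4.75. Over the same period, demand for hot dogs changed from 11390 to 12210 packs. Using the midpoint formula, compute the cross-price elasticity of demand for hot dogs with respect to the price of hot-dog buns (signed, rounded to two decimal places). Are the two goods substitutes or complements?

%ΔQ_{hot dogs} = (12210 − 11390)/avg = 820/11800 = 0.069491…
%ΔP_{hot-dog buns} = (4.75 − 5.21)/avg = -0.46/4.98 = -0.092369…
E_cross = (820/11800) / (-0.46/4.98) = -0.7523…
E_cross < 0 ⇒ the goods are complements.

-0.75; complements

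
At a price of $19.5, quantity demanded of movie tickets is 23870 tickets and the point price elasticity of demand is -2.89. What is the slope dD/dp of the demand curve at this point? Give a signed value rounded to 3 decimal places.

-3537.656

Ed = (dD/dp)·(p/D) ⇒ dD/dp = Ed·D/p = (-2.89)·23870/19.5 = -3537.65641…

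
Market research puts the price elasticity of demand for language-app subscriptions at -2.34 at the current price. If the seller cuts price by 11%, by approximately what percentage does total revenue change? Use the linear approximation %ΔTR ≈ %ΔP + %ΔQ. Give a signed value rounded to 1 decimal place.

%ΔQ ≈ Ed × %ΔP = (-2.34) × (-11%) = +25.7400%
%ΔTR ≈ %ΔP + %ΔQ = (-11%) + (+25.7400%) = +14.7400%

+14.7%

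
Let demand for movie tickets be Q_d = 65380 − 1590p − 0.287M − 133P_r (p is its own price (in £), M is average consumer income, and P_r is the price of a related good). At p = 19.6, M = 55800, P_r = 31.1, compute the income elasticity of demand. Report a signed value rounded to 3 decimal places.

-1.139

At the given values, Q_d = 65380 − 1590(19.6) − 0.287(55800) − 133(31.1) = 14065.1.
∂Q_d/∂M = -0.287.
E = (-0.287) × (55800/14065.1) = -1.13860…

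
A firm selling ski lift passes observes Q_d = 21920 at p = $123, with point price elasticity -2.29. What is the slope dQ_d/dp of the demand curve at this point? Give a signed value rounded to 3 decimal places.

Ed = (dQ_d/dp)·(p/Q_d) ⇒ dQ_d/dp = Ed·Q_d/p = (-2.29)·21920/123 = -408.10406…

-408.104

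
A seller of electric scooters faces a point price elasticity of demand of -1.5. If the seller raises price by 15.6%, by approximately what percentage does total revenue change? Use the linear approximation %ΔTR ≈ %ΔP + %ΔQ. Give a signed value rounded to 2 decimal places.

%ΔQ ≈ Ed × %ΔP = (-1.5) × (+15.6%) = -23.4000%
%ΔTR ≈ %ΔP + %ΔQ = (+15.6%) + (-23.4000%) = -7.8000%

-7.80%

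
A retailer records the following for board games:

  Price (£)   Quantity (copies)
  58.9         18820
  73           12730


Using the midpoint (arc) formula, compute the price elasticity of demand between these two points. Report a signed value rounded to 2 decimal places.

%ΔQ = (12730 − 18820) / [(18820 + 12730)/2] = -6090/15775 = -0.386053…
%ΔP = (73 − 58.9) / [(58.9 + 73)/2] = 14.1/65.95 = 0.213798…
Arc Ed = %ΔQ / %ΔP = (-6090/15775) / (14.1/65.95) = -1.8056…

-1.81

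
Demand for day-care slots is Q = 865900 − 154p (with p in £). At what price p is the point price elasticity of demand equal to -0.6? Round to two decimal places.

2108.52

Ed = −154p/(865900 − 154p). Set this equal to -0.6:
154p = 0.6·(865900 − 154p) ⇒ 154p(1 + 0.6) = 0.6·865900
p = 0.6·865900 / (154·1.6) = 2108.5227…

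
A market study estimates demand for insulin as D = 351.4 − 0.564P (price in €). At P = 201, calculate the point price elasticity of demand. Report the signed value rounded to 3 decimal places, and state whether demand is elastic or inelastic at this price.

dD/dP = −0.564. At P = 201, D = 351.4 − 0.564(201) = 238.036.
Ed = (dD/dP)·(P/D) = −0.564 × (201/238.036) = -0.47624…
|Ed| = 0.476 < 1, so demand is inelastic.

-0.476; inelastic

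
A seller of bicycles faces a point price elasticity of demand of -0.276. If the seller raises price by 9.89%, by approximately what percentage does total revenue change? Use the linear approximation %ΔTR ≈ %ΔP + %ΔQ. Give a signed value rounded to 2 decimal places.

+7.16%

%ΔQ ≈ Ed × %ΔP = (-0.276) × (+9.89%) = -2.7296%
%ΔTR ≈ %ΔP + %ΔQ = (+9.89%) + (-2.7296%) = +7.1604%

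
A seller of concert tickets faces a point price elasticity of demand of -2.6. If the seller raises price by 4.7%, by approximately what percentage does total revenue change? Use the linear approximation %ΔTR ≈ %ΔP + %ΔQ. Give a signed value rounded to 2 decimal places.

%ΔQ ≈ Ed × %ΔP = (-2.6) × (+4.7%) = -12.2200%
%ΔTR ≈ %ΔP + %ΔQ = (+4.7%) + (-12.2200%) = -7.5200%

-7.52%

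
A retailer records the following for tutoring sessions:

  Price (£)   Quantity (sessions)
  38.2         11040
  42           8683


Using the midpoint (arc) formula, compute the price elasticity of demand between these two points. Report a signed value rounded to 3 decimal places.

%ΔQ = (8683 − 11040) / [(11040 + 8683)/2] = -2357/9861.5 = -0.239010…
%ΔP = (42 − 38.2) / [(38.2 + 42)/2] = 3.8/40.1 = 0.094763…
Arc Ed = %ΔQ / %ΔP = (-2357/9861.5) / (3.8/40.1) = -2.52218…

-2.522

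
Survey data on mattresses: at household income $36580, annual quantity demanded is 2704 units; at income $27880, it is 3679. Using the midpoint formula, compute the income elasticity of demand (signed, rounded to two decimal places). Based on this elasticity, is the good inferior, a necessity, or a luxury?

%ΔQ = (3679 − 2704)/[( 2704 + 3679)/2] = 975/3191.5 = 0.305498…
%ΔIncome = (27880 − 36580)/[( 36580 + 27880)/2] = -8700/32230 = -0.269934…
E_income = (975/3191.5) / (-8700/32230) = -1.1317…
E_income < 0 ⇒ inferior good.

-1.13; inferior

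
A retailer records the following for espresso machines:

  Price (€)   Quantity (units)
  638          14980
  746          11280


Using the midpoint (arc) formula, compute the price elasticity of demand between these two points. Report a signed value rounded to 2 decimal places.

%ΔQ = (11280 − 14980) / [(14980 + 11280)/2] = -3700/13130 = -0.281797…
%ΔP = (746 − 638) / [(638 + 746)/2] = 108/692 = 0.156069…
Arc Ed = %ΔQ / %ΔP = (-3700/13130) / (108/692) = -1.8055…

-1.81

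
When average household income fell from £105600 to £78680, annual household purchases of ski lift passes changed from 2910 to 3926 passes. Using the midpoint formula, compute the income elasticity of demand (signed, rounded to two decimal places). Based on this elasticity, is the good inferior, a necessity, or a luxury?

-1.02; inferior

%ΔQ = (3926 − 2910)/[( 2910 + 3926)/2] = 1016/3418 = 0.297249…
%ΔIncome = (78680 − 105600)/[( 105600 + 78680)/2] = -26920/92140 = -0.292164…
E_income = (1016/3418) / (-26920/92140) = -1.0174…
E_income < 0 ⇒ inferior good.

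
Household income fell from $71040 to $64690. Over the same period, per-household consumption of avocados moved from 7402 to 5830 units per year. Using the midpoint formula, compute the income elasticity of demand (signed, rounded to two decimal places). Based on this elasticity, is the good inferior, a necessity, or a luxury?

2.54; luxury

%ΔQ = (5830 − 7402)/[( 7402 + 5830)/2] = -1572/6616 = -0.237605…
%ΔIncome = (64690 − 71040)/[( 71040 + 64690)/2] = -6350/67865 = -0.093568…
E_income = (-1572/6616) / (-6350/67865) = 2.5393…
E_income > 1 ⇒ normal good, luxury.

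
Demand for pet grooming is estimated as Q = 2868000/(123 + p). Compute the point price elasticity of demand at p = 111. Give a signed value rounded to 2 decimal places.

-0.47

dQ/dp = −2868000/(123 + p)² = -52.3778. At p = 111, Q = 12256.4.
Ed = (dQ/dp)·(p/Q) = (-52.3778) × (111/12256.4) = -0.4743…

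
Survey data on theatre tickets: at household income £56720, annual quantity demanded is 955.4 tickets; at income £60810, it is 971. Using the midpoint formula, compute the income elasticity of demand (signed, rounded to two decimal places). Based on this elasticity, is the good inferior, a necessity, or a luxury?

%ΔQ = (971 − 955.4)/[( 955.4 + 971)/2] = 15.6/963.2 = 0.016196…
%ΔIncome = (60810 − 56720)/[( 56720 + 60810)/2] = 4090/58765 = 0.069599…
E_income = (15.6/963.2) / (4090/58765) = 0.2327…
0 < E_income < 1 ⇒ normal good, necessity.

0.23; necessity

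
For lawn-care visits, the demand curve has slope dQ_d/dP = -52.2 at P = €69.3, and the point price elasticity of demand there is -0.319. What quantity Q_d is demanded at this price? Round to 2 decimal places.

11340.00

Ed = (dQ_d/dP)·(P/Q_d) ⇒ Q_d = (dQ_d/dP)·P/Ed = (-52.2)·69.3/(-0.319) = 11340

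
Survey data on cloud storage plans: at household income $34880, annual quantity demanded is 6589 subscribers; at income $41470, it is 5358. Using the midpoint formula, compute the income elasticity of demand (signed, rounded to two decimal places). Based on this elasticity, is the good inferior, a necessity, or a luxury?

%ΔQ = (5358 − 6589)/[( 6589 + 5358)/2] = -1231/5973.5 = -0.206076…
%ΔIncome = (41470 − 34880)/[( 34880 + 41470)/2] = 6590/38175 = 0.172626…
E_income = (-1231/5973.5) / (6590/38175) = -1.1937…
E_income < 0 ⇒ inferior good.

-1.19; inferior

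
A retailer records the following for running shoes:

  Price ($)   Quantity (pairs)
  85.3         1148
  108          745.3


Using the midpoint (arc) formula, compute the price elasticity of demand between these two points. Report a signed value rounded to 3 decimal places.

%ΔQ = (745.3 − 1148) / [(1148 + 745.3)/2] = -402.7/946.65 = -0.425394…
%ΔP = (108 − 85.3) / [(85.3 + 108)/2] = 22.7/96.65 = 0.234868…
Arc Ed = %ΔQ / %ΔP = (-402.7/946.65) / (22.7/96.65) = -1.81120…

-1.811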